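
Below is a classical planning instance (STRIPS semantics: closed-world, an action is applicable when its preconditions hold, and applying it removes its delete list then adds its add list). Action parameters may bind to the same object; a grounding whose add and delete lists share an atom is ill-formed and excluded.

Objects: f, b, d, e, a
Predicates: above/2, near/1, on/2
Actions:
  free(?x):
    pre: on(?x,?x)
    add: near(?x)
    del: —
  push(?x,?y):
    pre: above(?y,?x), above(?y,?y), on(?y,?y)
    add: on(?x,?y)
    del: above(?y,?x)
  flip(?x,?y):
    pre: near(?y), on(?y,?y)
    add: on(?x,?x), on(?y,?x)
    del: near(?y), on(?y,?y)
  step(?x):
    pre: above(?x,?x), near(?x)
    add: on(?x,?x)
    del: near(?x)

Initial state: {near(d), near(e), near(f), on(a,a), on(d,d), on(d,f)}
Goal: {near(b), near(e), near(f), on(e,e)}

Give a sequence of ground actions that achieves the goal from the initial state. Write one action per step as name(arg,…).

1. free(a)  →  {near(a), near(d), near(e), near(f), on(a,a), on(d,d), on(d,f)}
2. flip(b,d)  →  {near(a), near(e), near(f), on(a,a), on(b,b), on(d,b), on(d,f)}
3. free(b)  →  {near(a), near(b), near(e), near(f), on(a,a), on(b,b), on(d,b), on(d,f)}
4. flip(e,a)  →  {near(b), near(e), near(f), on(a,e), on(b,b), on(d,b), on(d,f), on(e,e)}

free(a); flip(b,d); free(b); flip(e,a)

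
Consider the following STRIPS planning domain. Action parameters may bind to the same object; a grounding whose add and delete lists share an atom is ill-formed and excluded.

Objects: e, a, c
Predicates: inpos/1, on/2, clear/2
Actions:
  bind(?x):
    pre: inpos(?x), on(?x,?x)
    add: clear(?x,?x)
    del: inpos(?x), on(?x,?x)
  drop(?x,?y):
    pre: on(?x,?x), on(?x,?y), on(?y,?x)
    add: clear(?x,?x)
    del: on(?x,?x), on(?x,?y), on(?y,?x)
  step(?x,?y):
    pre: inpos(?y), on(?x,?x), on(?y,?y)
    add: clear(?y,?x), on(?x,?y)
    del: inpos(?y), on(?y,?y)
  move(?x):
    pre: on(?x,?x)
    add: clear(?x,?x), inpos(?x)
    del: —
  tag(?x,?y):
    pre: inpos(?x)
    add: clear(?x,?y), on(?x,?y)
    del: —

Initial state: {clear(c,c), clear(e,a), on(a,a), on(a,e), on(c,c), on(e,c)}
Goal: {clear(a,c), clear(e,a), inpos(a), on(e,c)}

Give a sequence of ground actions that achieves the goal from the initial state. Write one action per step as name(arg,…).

1. move(a)  →  {clear(a,a), clear(c,c), clear(e,a), inpos(a), on(a,a), on(a,e), on(c,c), on(e,c)}
2. tag(a,c)  →  {clear(a,a), clear(a,c), clear(c,c), clear(e,a), inpos(a), on(a,a), on(a,c), on(a,e), on(c,c), on(e,c)}

move(a); tag(a,c)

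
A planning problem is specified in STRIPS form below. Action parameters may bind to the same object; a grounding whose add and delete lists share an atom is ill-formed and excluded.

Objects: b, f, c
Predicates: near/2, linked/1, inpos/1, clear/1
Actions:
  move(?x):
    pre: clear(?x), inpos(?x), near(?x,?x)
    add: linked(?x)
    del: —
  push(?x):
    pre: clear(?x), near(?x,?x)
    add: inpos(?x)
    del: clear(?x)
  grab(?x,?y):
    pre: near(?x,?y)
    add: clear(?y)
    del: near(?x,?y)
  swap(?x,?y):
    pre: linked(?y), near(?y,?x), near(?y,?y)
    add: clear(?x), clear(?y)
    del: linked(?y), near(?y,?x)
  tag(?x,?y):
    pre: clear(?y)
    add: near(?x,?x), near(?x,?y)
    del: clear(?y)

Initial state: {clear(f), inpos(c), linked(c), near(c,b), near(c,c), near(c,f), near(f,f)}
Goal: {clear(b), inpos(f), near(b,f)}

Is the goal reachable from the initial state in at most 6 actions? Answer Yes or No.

Yes

1. push(f)  →  {inpos(c), inpos(f), linked(c), near(c,b), near(c,c), near(c,f), near(f,f)}
2. grab(f,f)  →  {clear(f), inpos(c), inpos(f), linked(c), near(c,b), near(c,c), near(c,f)}
3. grab(c,b)  →  {clear(b), clear(f), inpos(c), inpos(f), linked(c), near(c,c), near(c,f)}
4. tag(b,f)  →  {clear(b), inpos(c), inpos(f), linked(c), near(b,b), near(b,f), near(c,c), near(c,f)}
optimal plan length = 4; 4 ≤ 6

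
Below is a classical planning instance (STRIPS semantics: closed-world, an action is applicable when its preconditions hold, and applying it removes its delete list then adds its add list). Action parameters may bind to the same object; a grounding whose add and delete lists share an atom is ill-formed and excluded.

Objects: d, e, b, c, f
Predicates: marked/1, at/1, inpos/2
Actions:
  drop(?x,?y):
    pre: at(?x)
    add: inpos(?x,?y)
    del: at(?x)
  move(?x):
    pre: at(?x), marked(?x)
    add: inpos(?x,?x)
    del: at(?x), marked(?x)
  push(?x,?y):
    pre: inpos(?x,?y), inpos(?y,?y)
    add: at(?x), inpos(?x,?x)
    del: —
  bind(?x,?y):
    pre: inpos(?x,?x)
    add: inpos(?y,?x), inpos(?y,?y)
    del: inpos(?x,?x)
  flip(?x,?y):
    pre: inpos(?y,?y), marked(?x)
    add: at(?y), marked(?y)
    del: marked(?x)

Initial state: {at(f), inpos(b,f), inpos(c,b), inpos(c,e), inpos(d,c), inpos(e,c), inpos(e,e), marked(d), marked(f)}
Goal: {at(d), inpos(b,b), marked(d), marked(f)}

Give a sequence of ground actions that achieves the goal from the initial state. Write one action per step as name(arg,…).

1. push(c,e)  →  {at(c), at(f), inpos(b,f), inpos(c,b), inpos(c,c), inpos(c,e), inpos(d,c), inpos(e,c), inpos(e,e), marked(d), marked(f)}
2. push(d,c)  →  {at(c), at(d), at(f), inpos(b,f), inpos(c,b), inpos(c,c), inpos(c,e), inpos(d,c), inpos(d,d), inpos(e,c), inpos(e,e), marked(d), marked(f)}
3. bind(d,b)  →  {at(c), at(d), at(f), inpos(b,b), inpos(b,d), inpos(b,f), inpos(c,b), inpos(c,c), inpos(c,e), inpos(d,c), inpos(e,c), inpos(e,e), marked(d), marked(f)}

push(c,e); push(d,c); bind(d,b)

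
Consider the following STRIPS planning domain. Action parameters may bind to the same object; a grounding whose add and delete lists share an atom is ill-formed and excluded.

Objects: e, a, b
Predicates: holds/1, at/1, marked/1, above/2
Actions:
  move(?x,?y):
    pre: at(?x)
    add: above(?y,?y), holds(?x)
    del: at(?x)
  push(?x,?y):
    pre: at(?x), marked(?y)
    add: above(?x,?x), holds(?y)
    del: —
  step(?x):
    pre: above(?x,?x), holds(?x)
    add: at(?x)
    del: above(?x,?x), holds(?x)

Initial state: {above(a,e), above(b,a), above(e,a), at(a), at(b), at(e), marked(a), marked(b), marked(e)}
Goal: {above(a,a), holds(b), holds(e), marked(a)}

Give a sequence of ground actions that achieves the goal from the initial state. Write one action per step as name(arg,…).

move(e,e); move(b,a)

1. move(e,e)  →  {above(a,e), above(b,a), above(e,a), above(e,e), at(a), at(b), holds(e), marked(a), marked(b), marked(e)}
2. move(b,a)  →  {above(a,a), above(a,e), above(b,a), above(e,a), above(e,e), at(a), holds(b), holds(e), marked(a), marked(b), marked(e)}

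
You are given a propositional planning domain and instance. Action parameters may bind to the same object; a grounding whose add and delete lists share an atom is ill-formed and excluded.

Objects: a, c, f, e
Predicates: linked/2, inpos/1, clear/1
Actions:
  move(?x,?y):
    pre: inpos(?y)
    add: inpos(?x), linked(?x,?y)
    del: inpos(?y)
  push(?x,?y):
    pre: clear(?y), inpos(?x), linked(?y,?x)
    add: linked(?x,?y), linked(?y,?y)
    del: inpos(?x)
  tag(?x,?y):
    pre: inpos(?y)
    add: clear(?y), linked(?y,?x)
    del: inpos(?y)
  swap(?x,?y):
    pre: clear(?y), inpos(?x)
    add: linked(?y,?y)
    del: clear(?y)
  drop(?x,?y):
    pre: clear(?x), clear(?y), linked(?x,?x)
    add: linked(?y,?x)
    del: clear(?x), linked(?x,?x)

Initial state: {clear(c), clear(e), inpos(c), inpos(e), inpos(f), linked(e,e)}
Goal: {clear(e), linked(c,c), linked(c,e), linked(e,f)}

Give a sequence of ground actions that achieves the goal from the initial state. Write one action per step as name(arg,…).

1. move(c,e)  →  {clear(c), clear(e), inpos(c), inpos(f), linked(c,e), linked(e,e)}
2. move(e,f)  →  {clear(c), clear(e), inpos(c), inpos(e), linked(c,e), linked(e,e), linked(e,f)}
3. push(e,c)  →  {clear(c), clear(e), inpos(c), linked(c,c), linked(c,e), linked(e,c), linked(e,e), linked(e,f)}

move(c,e); move(e,f); push(e,c)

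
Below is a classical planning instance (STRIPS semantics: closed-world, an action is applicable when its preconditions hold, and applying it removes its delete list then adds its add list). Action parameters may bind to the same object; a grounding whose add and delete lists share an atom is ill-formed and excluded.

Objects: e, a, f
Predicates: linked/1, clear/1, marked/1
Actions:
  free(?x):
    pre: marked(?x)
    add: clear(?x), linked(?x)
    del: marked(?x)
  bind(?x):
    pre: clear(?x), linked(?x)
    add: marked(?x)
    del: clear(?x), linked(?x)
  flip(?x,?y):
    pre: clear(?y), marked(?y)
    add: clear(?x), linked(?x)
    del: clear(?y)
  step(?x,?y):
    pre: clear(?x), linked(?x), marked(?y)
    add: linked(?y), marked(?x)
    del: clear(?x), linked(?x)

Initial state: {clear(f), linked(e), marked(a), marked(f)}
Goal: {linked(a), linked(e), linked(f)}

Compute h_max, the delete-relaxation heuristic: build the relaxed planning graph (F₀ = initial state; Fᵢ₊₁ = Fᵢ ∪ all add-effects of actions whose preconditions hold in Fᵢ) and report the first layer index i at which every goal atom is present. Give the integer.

F0 = init (4 atoms)
F1 = F0 ∪ {clear(a), clear(e), linked(a), linked(f)}  (8 atoms)
goal ⊆ F1  ⇒  h_max = 1

1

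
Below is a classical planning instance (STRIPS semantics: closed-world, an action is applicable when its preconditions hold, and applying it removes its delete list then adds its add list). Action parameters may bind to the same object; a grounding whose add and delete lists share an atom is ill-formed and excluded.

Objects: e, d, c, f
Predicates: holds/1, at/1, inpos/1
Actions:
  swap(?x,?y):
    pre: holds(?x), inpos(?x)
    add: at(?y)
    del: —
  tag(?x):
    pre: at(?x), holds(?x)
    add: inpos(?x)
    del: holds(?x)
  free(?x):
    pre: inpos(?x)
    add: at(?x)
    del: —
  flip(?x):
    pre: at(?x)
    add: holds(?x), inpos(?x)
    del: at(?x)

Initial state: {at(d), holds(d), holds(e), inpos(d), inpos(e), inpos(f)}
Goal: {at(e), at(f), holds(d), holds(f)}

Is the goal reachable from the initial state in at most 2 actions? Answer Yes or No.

1. swap(e,e)  →  {at(d), at(e), holds(d), holds(e), inpos(d), inpos(e), inpos(f)}
2. swap(e,f)  →  {at(d), at(e), at(f), holds(d), holds(e), inpos(d), inpos(e), inpos(f)}
3. flip(f)  →  {at(d), at(e), holds(d), holds(e), holds(f), inpos(d), inpos(e), inpos(f)}
4. swap(e,f)  →  {at(d), at(e), at(f), holds(d), holds(e), holds(f), inpos(d), inpos(e), inpos(f)}
optimal plan length = 4; 4 > 2

No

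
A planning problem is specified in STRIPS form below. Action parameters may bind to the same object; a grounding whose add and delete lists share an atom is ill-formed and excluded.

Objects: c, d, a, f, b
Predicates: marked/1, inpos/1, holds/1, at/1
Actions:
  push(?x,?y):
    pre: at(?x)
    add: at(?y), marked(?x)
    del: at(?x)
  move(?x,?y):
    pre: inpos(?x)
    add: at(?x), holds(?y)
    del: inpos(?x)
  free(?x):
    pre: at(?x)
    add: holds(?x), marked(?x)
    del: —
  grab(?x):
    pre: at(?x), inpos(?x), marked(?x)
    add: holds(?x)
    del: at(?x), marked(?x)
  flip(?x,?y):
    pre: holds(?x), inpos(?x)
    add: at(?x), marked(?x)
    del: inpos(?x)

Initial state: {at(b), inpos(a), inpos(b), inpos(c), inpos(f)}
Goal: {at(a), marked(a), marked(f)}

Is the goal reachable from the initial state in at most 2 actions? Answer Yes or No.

1. push(b,a)  →  {at(a), inpos(a), inpos(b), inpos(c), inpos(f), marked(b)}
2. push(a,f)  →  {at(f), inpos(a), inpos(b), inpos(c), inpos(f), marked(a), marked(b)}
3. push(f,a)  →  {at(a), inpos(a), inpos(b), inpos(c), inpos(f), marked(a), marked(b), marked(f)}
optimal plan length = 3; 3 > 2

No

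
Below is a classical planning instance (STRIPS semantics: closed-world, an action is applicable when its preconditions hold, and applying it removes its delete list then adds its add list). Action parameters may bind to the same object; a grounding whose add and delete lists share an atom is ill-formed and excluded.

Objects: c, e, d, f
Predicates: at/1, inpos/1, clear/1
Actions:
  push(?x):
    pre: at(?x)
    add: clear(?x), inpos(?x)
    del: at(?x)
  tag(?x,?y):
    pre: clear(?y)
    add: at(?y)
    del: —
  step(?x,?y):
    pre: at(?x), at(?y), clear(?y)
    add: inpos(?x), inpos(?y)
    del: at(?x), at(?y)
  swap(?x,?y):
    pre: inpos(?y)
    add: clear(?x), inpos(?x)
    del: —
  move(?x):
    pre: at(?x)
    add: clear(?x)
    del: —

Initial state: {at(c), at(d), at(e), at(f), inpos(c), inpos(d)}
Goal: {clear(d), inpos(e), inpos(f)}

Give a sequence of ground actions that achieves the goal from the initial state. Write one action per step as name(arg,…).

push(e); push(d); push(f)

1. push(e)  →  {at(c), at(d), at(f), clear(e), inpos(c), inpos(d), inpos(e)}
2. push(d)  →  {at(c), at(f), clear(d), clear(e), inpos(c), inpos(d), inpos(e)}
3. push(f)  →  {at(c), clear(d), clear(e), clear(f), inpos(c), inpos(d), inpos(e), inpos(f)}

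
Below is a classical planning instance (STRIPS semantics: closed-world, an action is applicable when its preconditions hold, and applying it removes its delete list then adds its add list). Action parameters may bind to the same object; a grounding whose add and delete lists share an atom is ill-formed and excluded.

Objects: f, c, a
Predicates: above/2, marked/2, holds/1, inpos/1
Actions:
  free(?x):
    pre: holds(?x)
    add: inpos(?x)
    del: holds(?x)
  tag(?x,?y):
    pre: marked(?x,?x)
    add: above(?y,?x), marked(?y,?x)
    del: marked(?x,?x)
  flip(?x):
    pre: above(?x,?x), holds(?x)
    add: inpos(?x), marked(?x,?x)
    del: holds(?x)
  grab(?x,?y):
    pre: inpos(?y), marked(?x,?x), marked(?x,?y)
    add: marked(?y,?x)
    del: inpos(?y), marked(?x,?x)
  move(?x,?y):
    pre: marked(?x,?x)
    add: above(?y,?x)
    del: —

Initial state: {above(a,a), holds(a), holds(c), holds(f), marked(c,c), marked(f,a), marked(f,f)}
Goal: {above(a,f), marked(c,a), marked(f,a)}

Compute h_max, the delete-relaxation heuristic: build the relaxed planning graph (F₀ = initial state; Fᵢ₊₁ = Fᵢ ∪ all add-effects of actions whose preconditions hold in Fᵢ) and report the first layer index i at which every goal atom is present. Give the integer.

F0 = init (7 atoms)
F1 = F0 ∪ {above(a,c), above(a,f), above(c,c), above(c,f), above(f,c), above(f,f), inpos(a), inpos(c), inpos(f), marked(a,a), marked(a,c), marked(a,f), marked(c,f), marked(f,c)}  (21 atoms)
F2 = F1 ∪ {above(c,a), above(f,a), marked(c,a)}  (24 atoms)
goal ⊆ F2  ⇒  h_max = 2

2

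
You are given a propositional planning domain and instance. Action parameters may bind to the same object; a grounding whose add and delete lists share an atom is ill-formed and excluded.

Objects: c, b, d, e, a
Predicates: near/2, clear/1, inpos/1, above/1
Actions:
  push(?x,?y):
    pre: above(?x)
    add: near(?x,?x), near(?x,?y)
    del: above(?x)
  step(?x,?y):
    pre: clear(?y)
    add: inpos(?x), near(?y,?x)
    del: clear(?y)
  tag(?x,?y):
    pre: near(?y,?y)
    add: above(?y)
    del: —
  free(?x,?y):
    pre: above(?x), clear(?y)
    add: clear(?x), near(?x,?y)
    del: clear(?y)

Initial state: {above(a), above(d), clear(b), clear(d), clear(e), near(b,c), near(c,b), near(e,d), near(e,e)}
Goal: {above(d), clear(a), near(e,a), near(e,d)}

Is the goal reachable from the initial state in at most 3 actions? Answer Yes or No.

1. step(a,e)  →  {above(a), above(d), clear(b), clear(d), inpos(a), near(b,c), near(c,b), near(e,a), near(e,d), near(e,e)}
2. free(a,b)  →  {above(a), above(d), clear(a), clear(d), inpos(a), near(a,b), near(b,c), near(c,b), near(e,a), near(e,d), near(e,e)}
optimal plan length = 2; 2 ≤ 3

Yes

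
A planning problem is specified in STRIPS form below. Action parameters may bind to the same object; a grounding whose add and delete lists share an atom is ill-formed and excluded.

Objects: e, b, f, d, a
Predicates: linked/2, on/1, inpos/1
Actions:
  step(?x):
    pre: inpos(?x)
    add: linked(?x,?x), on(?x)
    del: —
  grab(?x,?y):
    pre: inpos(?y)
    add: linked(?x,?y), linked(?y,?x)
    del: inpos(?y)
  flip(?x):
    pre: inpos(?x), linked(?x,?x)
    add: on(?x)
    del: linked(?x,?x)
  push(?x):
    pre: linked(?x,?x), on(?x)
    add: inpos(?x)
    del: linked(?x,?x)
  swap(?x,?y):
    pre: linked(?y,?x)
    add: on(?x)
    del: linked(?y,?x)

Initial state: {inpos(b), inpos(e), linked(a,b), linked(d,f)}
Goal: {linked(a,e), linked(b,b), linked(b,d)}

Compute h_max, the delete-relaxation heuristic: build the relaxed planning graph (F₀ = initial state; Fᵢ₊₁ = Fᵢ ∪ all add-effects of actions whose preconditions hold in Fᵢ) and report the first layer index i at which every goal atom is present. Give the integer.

1

F0 = init (4 atoms)
F1 = F0 ∪ {linked(a,e), linked(b,a), linked(b,b), linked(b,d), linked(b,e), linked(b,f), linked(d,b), linked(d,e), linked(e,a), linked(e,b), linked(e,d), linked(e,e), linked(e,f), linked(f,b), linked(f,e), on(b), on(e), on(f)}  (22 atoms)
goal ⊆ F1  ⇒  h_max = 1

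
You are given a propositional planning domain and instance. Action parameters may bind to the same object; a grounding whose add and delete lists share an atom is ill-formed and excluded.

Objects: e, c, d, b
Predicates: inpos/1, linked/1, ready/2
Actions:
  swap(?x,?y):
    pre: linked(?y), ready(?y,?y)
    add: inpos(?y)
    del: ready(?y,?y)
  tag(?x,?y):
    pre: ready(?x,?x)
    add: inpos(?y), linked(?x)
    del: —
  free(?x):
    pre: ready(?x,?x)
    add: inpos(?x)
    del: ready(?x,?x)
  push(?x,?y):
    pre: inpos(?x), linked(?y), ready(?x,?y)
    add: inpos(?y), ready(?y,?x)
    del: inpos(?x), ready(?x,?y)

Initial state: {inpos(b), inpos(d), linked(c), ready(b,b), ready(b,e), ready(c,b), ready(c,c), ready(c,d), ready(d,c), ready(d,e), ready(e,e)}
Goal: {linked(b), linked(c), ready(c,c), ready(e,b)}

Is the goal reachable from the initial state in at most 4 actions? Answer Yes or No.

1. tag(e,e)  →  {inpos(b), inpos(d), inpos(e), linked(c), linked(e), ready(b,b), ready(b,e), ready(c,b), ready(c,c), ready(c,d), ready(d,c), ready(d,e), ready(e,e)}
2. tag(b,e)  →  {inpos(b), inpos(d), inpos(e), linked(b), linked(c), linked(e), ready(b,b), ready(b,e), ready(c,b), ready(c,c), ready(c,d), ready(d,c), ready(d,e), ready(e,e)}
3. push(b,e)  →  {inpos(d), inpos(e), linked(b), linked(c), linked(e), ready(b,b), ready(c,b), ready(c,c), ready(c,d), ready(d,c), ready(d,e), ready(e,b), ready(e,e)}
optimal plan length = 3; 3 ≤ 4

Yes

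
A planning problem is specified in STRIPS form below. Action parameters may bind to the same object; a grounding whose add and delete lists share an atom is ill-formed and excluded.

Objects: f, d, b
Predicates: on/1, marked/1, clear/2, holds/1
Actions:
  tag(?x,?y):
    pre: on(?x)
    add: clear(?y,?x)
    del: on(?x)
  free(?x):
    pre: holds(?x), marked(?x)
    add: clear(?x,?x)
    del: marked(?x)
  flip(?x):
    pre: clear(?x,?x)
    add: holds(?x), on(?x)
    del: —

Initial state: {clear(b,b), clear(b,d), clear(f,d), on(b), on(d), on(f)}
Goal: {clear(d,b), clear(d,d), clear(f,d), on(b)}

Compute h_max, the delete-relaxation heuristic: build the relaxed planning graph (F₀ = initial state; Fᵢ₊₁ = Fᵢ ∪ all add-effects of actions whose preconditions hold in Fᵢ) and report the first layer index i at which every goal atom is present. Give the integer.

F0 = init (6 atoms)
F1 = F0 ∪ {clear(b,f), clear(d,b), clear(d,d), clear(d,f), clear(f,b), clear(f,f), holds(b)}  (13 atoms)
goal ⊆ F1  ⇒  h_max = 1

1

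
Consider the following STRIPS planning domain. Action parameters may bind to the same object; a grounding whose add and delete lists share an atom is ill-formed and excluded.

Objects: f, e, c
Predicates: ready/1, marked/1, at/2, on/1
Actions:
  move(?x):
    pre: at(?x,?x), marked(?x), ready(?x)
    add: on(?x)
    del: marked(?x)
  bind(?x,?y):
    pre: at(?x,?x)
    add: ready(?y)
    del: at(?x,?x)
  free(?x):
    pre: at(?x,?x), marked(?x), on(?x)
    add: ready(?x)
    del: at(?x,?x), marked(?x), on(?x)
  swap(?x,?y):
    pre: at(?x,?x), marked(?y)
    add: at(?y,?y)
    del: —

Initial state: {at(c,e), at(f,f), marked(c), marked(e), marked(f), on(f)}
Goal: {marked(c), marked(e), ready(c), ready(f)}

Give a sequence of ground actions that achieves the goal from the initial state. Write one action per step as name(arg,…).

swap(f,e); bind(f,f); bind(e,c)

1. swap(f,e)  →  {at(c,e), at(e,e), at(f,f), marked(c), marked(e), marked(f), on(f)}
2. bind(f,f)  →  {at(c,e), at(e,e), marked(c), marked(e), marked(f), on(f), ready(f)}
3. bind(e,c)  →  {at(c,e), marked(c), marked(e), marked(f), on(f), ready(c), ready(f)}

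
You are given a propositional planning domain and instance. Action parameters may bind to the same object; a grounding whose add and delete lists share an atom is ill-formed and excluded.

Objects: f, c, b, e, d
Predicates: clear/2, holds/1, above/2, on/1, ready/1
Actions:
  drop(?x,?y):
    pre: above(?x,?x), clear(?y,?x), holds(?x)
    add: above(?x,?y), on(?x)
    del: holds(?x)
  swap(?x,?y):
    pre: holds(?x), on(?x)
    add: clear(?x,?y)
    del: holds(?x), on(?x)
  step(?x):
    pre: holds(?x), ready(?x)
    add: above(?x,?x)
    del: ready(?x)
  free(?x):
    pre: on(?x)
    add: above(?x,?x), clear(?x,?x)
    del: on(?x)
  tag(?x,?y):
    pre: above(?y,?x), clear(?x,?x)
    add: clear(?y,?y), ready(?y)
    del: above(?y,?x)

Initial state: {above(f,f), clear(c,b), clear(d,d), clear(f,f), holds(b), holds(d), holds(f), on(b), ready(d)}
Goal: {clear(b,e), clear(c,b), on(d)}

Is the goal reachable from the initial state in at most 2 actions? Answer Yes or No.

1. swap(b,e)  →  {above(f,f), clear(b,e), clear(c,b), clear(d,d), clear(f,f), holds(d), holds(f), ready(d)}
2. step(d)  →  {above(d,d), above(f,f), clear(b,e), clear(c,b), clear(d,d), clear(f,f), holds(d), holds(f)}
3. drop(d,d)  →  {above(d,d), above(f,f), clear(b,e), clear(c,b), clear(d,d), clear(f,f), holds(f), on(d)}
optimal plan length = 3; 3 > 2

No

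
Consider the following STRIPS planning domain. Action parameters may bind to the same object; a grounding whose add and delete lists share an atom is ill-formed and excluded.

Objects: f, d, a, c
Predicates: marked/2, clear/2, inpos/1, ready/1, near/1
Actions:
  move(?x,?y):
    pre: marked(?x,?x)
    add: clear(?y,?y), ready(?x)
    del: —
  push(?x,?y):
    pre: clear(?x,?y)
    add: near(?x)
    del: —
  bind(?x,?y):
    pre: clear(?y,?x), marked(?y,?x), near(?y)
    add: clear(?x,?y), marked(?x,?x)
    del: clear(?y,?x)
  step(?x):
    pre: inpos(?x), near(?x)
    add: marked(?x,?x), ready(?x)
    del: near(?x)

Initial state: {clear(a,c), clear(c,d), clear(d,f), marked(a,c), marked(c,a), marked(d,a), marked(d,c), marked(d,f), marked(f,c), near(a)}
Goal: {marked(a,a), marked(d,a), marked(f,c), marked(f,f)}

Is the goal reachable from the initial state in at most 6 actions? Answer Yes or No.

Yes

1. push(d,f)  →  {clear(a,c), clear(c,d), clear(d,f), marked(a,c), marked(c,a), marked(d,a), marked(d,c), marked(d,f), marked(f,c), near(a), near(d)}
2. push(c,d)  →  {clear(a,c), clear(c,d), clear(d,f), marked(a,c), marked(c,a), marked(d,a), marked(d,c), marked(d,f), marked(f,c), near(a), near(c), near(d)}
3. bind(f,d)  →  {clear(a,c), clear(c,d), clear(f,d), marked(a,c), marked(c,a), marked(d,a), marked(d,c), marked(d,f), marked(f,c), marked(f,f), near(a), near(c), near(d)}
4. bind(c,a)  →  {clear(c,a), clear(c,d), clear(f,d), marked(a,c), marked(c,a), marked(c,c), marked(d,a), marked(d,c), marked(d,f), marked(f,c), marked(f,f), near(a), near(c), near(d)}
5. bind(a,c)  →  {clear(a,c), clear(c,d), clear(f,d), marked(a,a), marked(a,c), marked(c,a), marked(c,c), marked(d,a), marked(d,c), marked(d,f), marked(f,c), marked(f,f), near(a), near(c), near(d)}
optimal plan length = 5; 5 ≤ 6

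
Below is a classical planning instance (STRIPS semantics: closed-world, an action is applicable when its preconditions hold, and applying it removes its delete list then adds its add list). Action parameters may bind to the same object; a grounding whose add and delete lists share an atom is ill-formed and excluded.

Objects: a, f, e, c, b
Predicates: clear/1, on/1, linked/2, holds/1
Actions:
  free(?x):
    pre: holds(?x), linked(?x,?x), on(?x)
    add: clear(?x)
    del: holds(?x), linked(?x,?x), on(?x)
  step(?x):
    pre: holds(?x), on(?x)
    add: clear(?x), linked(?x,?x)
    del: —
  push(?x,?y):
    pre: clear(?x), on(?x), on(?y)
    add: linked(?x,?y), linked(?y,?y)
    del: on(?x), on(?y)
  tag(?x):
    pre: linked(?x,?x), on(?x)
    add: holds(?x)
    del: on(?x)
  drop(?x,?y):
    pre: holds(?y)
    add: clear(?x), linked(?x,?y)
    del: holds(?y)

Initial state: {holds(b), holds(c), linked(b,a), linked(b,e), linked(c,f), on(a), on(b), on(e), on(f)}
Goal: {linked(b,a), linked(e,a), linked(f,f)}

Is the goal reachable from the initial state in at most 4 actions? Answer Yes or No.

Yes

1. step(b)  →  {clear(b), holds(b), holds(c), linked(b,a), linked(b,b), linked(b,e), linked(c,f), on(a), on(b), on(e), on(f)}
2. push(b,f)  →  {clear(b), holds(b), holds(c), linked(b,a), linked(b,b), linked(b,e), linked(b,f), linked(c,f), linked(f,f), on(a), on(e)}
3. drop(e,c)  →  {clear(b), clear(e), holds(b), linked(b,a), linked(b,b), linked(b,e), linked(b,f), linked(c,f), linked(e,c), linked(f,f), on(a), on(e)}
4. push(e,a)  →  {clear(b), clear(e), holds(b), linked(a,a), linked(b,a), linked(b,b), linked(b,e), linked(b,f), linked(c,f), linked(e,a), linked(e,c), linked(f,f)}
optimal plan length = 4; 4 ≤ 4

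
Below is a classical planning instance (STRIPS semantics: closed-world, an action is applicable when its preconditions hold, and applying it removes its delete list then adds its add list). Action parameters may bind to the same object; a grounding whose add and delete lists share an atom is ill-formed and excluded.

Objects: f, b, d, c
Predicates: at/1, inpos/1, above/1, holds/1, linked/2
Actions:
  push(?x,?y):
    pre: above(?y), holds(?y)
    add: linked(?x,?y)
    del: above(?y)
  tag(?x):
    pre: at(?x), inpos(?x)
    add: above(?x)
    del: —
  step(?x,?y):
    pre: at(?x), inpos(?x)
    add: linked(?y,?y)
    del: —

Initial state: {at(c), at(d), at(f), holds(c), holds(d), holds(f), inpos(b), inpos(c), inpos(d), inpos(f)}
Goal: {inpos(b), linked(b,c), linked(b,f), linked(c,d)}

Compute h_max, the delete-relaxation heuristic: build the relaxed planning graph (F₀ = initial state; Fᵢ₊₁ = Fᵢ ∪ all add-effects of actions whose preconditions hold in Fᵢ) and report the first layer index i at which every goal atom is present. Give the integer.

F0 = init (10 atoms)
F1 = F0 ∪ {above(c), above(d), above(f), linked(b,b), linked(c,c), linked(d,d), linked(f,f)}  (17 atoms)
F2 = F1 ∪ {linked(b,c), linked(b,d), linked(b,f), linked(c,d), linked(c,f), linked(d,c), linked(d,f), linked(f,c), linked(f,d)}  (26 atoms)
goal ⊆ F2  ⇒  h_max = 2

2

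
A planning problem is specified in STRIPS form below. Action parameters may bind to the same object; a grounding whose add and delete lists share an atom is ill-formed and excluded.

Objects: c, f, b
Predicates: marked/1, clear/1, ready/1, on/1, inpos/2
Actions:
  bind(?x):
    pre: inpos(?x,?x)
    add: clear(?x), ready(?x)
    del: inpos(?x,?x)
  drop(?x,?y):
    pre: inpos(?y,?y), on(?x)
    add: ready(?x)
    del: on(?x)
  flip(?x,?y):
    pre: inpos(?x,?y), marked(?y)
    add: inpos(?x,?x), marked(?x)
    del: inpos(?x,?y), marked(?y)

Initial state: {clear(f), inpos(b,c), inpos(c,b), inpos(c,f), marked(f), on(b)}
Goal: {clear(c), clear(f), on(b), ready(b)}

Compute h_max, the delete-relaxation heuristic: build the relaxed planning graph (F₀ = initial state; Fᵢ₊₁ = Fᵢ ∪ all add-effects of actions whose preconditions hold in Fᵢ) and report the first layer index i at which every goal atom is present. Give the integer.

F0 = init (6 atoms)
F1 = F0 ∪ {inpos(c,c), marked(c)}  (8 atoms)
F2 = F1 ∪ {clear(c), inpos(b,b), marked(b), ready(b), ready(c)}  (13 atoms)
goal ⊆ F2  ⇒  h_max = 2

2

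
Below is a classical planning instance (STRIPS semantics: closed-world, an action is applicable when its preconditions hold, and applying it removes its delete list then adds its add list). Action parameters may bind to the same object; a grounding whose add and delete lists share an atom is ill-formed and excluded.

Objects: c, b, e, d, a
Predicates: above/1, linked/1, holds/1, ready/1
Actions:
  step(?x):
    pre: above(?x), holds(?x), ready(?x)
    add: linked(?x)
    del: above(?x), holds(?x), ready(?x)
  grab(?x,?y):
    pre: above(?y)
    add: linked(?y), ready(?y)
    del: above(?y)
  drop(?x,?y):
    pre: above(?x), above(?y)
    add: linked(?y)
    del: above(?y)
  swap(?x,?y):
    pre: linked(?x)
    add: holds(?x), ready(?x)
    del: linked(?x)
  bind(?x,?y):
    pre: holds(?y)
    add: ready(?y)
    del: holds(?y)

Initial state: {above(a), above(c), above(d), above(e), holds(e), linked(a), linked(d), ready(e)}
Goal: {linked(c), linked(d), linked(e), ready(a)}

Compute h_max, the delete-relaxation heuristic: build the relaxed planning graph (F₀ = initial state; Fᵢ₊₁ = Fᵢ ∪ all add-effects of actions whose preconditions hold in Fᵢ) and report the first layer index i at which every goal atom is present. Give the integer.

F0 = init (8 atoms)
F1 = F0 ∪ {holds(a), holds(d), linked(c), linked(e), ready(a), ready(c), ready(d)}  (15 atoms)
goal ⊆ F1  ⇒  h_max = 1

1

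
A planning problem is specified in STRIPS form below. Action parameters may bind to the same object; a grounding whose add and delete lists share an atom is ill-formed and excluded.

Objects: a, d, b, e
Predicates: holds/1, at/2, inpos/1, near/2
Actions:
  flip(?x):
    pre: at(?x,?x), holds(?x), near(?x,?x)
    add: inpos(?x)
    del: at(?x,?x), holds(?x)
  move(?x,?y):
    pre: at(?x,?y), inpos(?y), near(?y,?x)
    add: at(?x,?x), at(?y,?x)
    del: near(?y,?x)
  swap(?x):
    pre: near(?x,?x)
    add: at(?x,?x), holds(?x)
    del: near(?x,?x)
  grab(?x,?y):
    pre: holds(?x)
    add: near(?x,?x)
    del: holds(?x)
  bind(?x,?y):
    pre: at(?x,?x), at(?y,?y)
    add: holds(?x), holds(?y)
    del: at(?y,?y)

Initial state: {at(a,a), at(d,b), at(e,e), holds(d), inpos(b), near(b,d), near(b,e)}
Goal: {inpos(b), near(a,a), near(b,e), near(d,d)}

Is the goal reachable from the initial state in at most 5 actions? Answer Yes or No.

Yes

1. grab(d,a)  →  {at(a,a), at(d,b), at(e,e), inpos(b), near(b,d), near(b,e), near(d,d)}
2. bind(a,a)  →  {at(d,b), at(e,e), holds(a), inpos(b), near(b,d), near(b,e), near(d,d)}
3. grab(a,a)  →  {at(d,b), at(e,e), inpos(b), near(a,a), near(b,d), near(b,e), near(d,d)}
optimal plan length = 3; 3 ≤ 5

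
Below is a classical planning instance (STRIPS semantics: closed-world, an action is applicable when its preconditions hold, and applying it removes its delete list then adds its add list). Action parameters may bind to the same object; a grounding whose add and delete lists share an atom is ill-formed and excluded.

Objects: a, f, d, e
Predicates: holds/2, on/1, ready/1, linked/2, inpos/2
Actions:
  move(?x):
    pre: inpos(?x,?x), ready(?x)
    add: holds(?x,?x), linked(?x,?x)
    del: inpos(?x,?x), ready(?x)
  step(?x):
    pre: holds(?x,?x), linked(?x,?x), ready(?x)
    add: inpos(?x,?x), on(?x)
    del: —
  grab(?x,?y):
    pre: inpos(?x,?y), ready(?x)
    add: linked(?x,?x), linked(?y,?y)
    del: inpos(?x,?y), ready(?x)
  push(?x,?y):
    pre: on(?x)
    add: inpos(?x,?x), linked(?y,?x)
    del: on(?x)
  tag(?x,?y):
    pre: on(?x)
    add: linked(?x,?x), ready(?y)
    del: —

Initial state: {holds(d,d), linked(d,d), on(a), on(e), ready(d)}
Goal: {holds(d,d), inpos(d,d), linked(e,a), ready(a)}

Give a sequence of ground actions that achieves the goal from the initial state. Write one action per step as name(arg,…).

step(d); push(a,e); tag(d,a)

1. step(d)  →  {holds(d,d), inpos(d,d), linked(d,d), on(a), on(d), on(e), ready(d)}
2. push(a,e)  →  {holds(d,d), inpos(a,a), inpos(d,d), linked(d,d), linked(e,a), on(d), on(e), ready(d)}
3. tag(d,a)  →  {holds(d,d), inpos(a,a), inpos(d,d), linked(d,d), linked(e,a), on(d), on(e), ready(a), ready(d)}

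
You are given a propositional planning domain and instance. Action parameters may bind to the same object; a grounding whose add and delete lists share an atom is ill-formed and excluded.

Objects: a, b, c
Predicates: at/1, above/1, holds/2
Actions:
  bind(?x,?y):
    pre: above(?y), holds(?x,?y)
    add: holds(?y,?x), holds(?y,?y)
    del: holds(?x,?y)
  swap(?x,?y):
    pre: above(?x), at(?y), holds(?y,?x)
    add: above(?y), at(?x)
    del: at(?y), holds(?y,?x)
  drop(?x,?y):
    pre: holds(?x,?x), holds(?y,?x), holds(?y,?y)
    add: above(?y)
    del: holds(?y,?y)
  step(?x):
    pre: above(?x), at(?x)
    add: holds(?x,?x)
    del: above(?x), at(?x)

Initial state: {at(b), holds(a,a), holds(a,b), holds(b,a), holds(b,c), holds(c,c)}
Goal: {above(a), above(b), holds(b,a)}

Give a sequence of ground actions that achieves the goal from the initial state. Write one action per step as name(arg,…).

1. drop(a,a)  →  {above(a), at(b), holds(a,b), holds(b,a), holds(b,c), holds(c,c)}
2. swap(a,b)  →  {above(a), above(b), at(a), holds(a,b), holds(b,c), holds(c,c)}
3. bind(a,b)  →  {above(a), above(b), at(a), holds(b,a), holds(b,b), holds(b,c), holds(c,c)}

drop(a,a); swap(a,b); bind(a,b)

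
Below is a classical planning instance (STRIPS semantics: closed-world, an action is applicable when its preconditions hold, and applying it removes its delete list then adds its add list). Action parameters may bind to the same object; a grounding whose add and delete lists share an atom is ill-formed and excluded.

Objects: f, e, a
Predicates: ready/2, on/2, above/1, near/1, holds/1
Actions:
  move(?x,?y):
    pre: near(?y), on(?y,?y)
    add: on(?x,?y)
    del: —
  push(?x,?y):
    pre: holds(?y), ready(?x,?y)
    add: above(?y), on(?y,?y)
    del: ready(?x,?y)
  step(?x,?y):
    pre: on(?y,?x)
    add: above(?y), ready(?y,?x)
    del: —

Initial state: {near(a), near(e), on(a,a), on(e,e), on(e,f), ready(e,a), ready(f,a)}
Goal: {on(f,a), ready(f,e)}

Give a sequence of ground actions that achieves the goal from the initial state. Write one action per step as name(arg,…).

move(f,e); move(f,a); step(e,f)

1. move(f,e)  →  {near(a), near(e), on(a,a), on(e,e), on(e,f), on(f,e), ready(e,a), ready(f,a)}
2. move(f,a)  →  {near(a), near(e), on(a,a), on(e,e), on(e,f), on(f,a), on(f,e), ready(e,a), ready(f,a)}
3. step(e,f)  →  {above(f), near(a), near(e), on(a,a), on(e,e), on(e,f), on(f,a), on(f,e), ready(e,a), ready(f,a), ready(f,e)}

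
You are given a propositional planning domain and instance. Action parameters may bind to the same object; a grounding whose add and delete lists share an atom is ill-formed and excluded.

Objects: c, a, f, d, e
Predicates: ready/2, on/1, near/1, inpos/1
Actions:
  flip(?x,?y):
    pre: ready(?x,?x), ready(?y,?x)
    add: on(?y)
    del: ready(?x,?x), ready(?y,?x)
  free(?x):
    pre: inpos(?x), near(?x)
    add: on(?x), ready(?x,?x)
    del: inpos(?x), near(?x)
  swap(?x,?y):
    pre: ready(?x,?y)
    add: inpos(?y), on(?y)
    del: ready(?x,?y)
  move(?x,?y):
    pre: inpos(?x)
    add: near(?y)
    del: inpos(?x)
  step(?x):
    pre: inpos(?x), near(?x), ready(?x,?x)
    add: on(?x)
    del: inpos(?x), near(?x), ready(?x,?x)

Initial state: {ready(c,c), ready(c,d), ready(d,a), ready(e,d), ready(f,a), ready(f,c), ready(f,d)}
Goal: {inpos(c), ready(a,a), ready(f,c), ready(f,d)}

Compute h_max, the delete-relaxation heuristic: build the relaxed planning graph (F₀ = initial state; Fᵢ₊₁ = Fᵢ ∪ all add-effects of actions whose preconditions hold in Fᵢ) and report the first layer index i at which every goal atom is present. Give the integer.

F0 = init (7 atoms)
F1 = F0 ∪ {inpos(a), inpos(c), inpos(d), on(a), on(c), on(d), on(f)}  (14 atoms)
F2 = F1 ∪ {near(a), near(c), near(d), near(e), near(f)}  (19 atoms)
F3 = F2 ∪ {ready(a,a), ready(d,d)}  (21 atoms)
goal ⊆ F3  ⇒  h_max = 3

3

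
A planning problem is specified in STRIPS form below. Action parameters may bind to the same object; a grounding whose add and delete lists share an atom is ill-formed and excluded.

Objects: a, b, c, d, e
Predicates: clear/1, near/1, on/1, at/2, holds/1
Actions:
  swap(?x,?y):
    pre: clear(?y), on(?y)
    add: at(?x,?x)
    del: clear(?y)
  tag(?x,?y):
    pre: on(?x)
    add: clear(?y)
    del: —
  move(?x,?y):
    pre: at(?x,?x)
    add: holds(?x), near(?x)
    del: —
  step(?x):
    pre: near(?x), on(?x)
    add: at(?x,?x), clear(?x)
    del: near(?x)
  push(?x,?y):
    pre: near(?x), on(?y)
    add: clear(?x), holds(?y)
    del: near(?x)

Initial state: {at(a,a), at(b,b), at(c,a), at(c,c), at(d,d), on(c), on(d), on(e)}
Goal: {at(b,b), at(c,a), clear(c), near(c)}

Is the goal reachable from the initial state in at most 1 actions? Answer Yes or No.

No

1. tag(c,c)  →  {at(a,a), at(b,b), at(c,a), at(c,c), at(d,d), clear(c), on(c), on(d), on(e)}
2. move(c,a)  →  {at(a,a), at(b,b), at(c,a), at(c,c), at(d,d), clear(c), holds(c), near(c), on(c), on(d), on(e)}
optimal plan length = 2; 2 > 1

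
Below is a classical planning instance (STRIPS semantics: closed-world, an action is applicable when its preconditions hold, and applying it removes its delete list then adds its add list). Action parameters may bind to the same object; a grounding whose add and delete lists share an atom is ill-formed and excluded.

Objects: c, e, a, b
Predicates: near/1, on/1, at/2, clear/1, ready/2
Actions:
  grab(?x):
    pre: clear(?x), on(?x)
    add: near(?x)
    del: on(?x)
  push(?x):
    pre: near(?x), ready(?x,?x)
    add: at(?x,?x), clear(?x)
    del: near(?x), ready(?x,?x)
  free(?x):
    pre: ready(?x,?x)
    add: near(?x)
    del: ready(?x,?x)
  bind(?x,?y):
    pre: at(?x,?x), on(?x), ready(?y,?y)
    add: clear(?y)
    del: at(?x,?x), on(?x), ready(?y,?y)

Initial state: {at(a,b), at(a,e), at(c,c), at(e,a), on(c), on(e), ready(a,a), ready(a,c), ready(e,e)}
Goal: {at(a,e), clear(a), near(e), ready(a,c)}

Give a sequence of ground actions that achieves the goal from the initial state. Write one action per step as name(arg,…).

free(e); bind(c,a)

1. free(e)  →  {at(a,b), at(a,e), at(c,c), at(e,a), near(e), on(c), on(e), ready(a,a), ready(a,c)}
2. bind(c,a)  →  {at(a,b), at(a,e), at(e,a), clear(a), near(e), on(e), ready(a,c)}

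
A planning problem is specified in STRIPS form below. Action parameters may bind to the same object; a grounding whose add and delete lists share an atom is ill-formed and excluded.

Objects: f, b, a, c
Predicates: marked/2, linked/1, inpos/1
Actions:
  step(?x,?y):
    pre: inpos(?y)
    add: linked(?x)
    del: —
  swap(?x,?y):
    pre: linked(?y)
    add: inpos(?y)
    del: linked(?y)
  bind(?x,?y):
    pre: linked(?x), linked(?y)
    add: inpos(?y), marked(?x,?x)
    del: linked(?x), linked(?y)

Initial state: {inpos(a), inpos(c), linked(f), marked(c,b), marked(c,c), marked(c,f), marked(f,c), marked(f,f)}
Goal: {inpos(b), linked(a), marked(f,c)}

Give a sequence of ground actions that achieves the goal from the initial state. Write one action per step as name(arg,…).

step(b,a); step(a,a); swap(f,b)

1. step(b,a)  →  {inpos(a), inpos(c), linked(b), linked(f), marked(c,b), marked(c,c), marked(c,f), marked(f,c), marked(f,f)}
2. step(a,a)  →  {inpos(a), inpos(c), linked(a), linked(b), linked(f), marked(c,b), marked(c,c), marked(c,f), marked(f,c), marked(f,f)}
3. swap(f,b)  →  {inpos(a), inpos(b), inpos(c), linked(a), linked(f), marked(c,b), marked(c,c), marked(c,f), marked(f,c), marked(f,f)}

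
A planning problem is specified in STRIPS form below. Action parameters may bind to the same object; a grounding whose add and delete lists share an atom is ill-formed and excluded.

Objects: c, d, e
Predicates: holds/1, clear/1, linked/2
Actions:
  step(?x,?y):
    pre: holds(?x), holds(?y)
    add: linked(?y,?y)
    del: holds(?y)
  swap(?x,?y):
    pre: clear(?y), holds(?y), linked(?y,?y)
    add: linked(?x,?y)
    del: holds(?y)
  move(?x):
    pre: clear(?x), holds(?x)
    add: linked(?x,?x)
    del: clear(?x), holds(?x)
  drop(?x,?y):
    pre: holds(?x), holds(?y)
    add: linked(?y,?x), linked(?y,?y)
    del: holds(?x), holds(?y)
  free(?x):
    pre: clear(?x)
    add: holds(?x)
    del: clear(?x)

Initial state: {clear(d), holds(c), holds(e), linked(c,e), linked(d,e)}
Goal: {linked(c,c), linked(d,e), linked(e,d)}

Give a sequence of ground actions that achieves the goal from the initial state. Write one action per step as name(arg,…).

1. step(c,c)  →  {clear(d), holds(e), linked(c,c), linked(c,e), linked(d,e)}
2. free(d)  →  {holds(d), holds(e), linked(c,c), linked(c,e), linked(d,e)}
3. drop(d,e)  →  {linked(c,c), linked(c,e), linked(d,e), linked(e,d), linked(e,e)}

step(c,c); free(d); drop(d,e)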